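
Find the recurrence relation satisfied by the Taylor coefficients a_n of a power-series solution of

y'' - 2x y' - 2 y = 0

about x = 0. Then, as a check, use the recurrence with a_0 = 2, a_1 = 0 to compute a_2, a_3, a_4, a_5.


Substitute y = sum_n a_n x^n.
y''(x) has coefficient (n+2)(n+1) a_{n+2} at x^n;
-2 x y'(x) has coefficient -2 n a_n at x^n (shift);
-2 y(x) has coefficient -2 a_n at x^n.
Matching x^n: (n+2)(n+1) a_{n+2} + (-2n - 2) a_n = 0.
Thus a_{n+2} = (2n + 2) / ((n+1)(n+2)) * a_n.

Check with a_0 = 2, a_1 = 0 (apply the recurrence for n = 0, 1, 2, 3): a_0 = 2, a_1 = 0, a_2 = 2, a_3 = 0, a_4 = 1, a_5 = 0.

a_(n+2) = (2n + 2) / ((n+1)(n+2)) * a_n; check: a_0 = 2, a_1 = 0, a_2 = 2, a_3 = 0, a_4 = 1, a_5 = 0


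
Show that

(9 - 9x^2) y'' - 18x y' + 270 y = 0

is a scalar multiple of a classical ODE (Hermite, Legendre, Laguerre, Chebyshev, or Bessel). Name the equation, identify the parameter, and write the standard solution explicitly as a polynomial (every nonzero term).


All three coefficients share the factor 9; dividing through by 9 gives  (1 - x^2) y'' - 2x y' + 30 y = 0.
This matches the Legendre equation (1 - x^2) y'' - 2x y' + n(n+1) y = 0 (note the -2x y' term) with n(n+1) = 30, so n = 5; the polynomial solution is P_5(x).
With y = sum_k a_k x^k, matching x^k gives (k+2)(k+1) a_{k+2} = [k(k+1) - n(n+1)] a_k = (k - 5)(k + 6) a_k. The right side vanishes at k = 5, so the series with the parity of 5 terminates at degree 5.
Standard normalization (P_n(1) = 1): leading coefficient (2n)!/(2^n (n!)^2) = 3628800/(32*14400) = 63/8, so a_5 = 63/8. Work downward with a_k = (k+1)(k+2) a_{k+2} / ((k - 5)(k + 6)):
  a_3 = (4)(5)(63/8) / ((3 - 5)(3 + 6)) = (315/2)/(-18) = -35/4
  a_1 = (2)(3)(-35/4) / ((1 - 5)(1 + 6)) = (-105/2)/(-28) = 15/8
Hence P_5(x) = 63 x^5/8 - 35 x^3/4 + 15 x/8.

P_5(x); series = 63 x^5/8 - 35 x^3/4 + 15 x/8


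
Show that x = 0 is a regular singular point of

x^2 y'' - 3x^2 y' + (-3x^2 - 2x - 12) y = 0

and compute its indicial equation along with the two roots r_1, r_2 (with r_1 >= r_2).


Divide by x^2 to reach normal form y'' + P_1(x) y' + P_2(x) y = 0 with P_1(x) = -3 and P_2(x) = -3 - 2/x - 12/x^2.
x = 0 is a singular point because the y-coefficient -3 - 2/x - 12/x^2 has a pole at x = 0.
It is a regular singular point because x P_1(x) = p(x) = -3x and x^2 P_2(x) = q(x) = -3x^2 - 2x - 12 are polynomials, hence analytic at x = 0.
p(0) = 0,  q(0) = -12.
Indicial equation: r(r-1) + p(0) r + q(0) = 0, i.e. r^2 + (p(0) - 1) r + q(0) = 0, i.e. r^2 - 1 r - 12 = 0.
Discriminant: (-1)^2 - 4(-12) = 49, so r = (1 ± 7)/2.
Solving: r_1 = 4, r_2 = -3.

indicial: r^2 - 1 r - 12 = 0; roots r_1 = 4, r_2 = -3


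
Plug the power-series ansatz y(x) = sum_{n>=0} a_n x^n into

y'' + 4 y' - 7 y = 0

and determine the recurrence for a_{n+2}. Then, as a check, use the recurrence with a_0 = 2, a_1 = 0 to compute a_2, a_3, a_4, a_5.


Substitute y = sum_n a_n x^n.
y''(x) has coefficient (n+2)(n+1) a_{n+2} at x^n;
4 y'(x) has coefficient 4 (n+1) a_{n+1} at x^n;
-7 y(x) has coefficient -7 a_n at x^n.
Matching x^n: (n+2)(n+1) a_{n+2} + 4 (n+1) a_{n+1} - 7 a_n = 0.
Thus a_{n+2} = [-4 (n+1) a_{n+1} + 7 a_n] / ((n+1)(n+2)).

Check with a_0 = 2, a_1 = 0 (apply the recurrence for n = 0, 1, 2, 3): a_0 = 2, a_1 = 0, a_2 = 7, a_3 = -28/3, a_4 = 161/12, a_5 = -14.

a_(n+2) = [-4 (n+1) a_(n+1) + 7 a_n] / ((n+1)(n+2)); check: a_0 = 2, a_1 = 0, a_2 = 7, a_3 = -28/3, a_4 = 161/12, a_5 = -14


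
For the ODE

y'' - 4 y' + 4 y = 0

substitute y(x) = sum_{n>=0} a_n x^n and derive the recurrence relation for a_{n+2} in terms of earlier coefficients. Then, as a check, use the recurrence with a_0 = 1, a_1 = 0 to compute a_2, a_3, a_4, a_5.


Substitute y = sum_n a_n x^n.
y''(x) has coefficient (n+2)(n+1) a_{n+2} at x^n;
-4 y'(x) has coefficient -4 (n+1) a_{n+1} at x^n;
4 y(x) has coefficient 4 a_n at x^n.
Matching x^n: (n+2)(n+1) a_{n+2} - 4 (n+1) a_{n+1} + 4 a_n = 0.
Thus a_{n+2} = [4 (n+1) a_{n+1} - 4 a_n] / ((n+1)(n+2)).

Check with a_0 = 1, a_1 = 0 (apply the recurrence for n = 0, 1, 2, 3): a_0 = 1, a_1 = 0, a_2 = -2, a_3 = -8/3, a_4 = -2, a_5 = -16/15.

a_(n+2) = [4 (n+1) a_(n+1) - 4 a_n] / ((n+1)(n+2)); check: a_0 = 1, a_1 = 0, a_2 = -2, a_3 = -8/3, a_4 = -2, a_5 = -16/15


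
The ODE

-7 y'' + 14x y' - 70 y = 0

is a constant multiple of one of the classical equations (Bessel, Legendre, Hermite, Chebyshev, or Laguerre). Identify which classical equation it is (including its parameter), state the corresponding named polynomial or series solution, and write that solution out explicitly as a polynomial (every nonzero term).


All three coefficients share the factor -7; dividing through by -7 gives  y'' - 2x y' + 10 y = 0.
This matches the Hermite equation y'' - 2x y' + 2n y = 0 with 2n = 10, so n = 5; the polynomial solution is H_5(x).
With y = sum_k a_k x^k, matching x^k gives (k+2)(k+1) a_{k+2} = 2(k - n) a_k = 2(k - 5) a_k. The right side vanishes at k = 5, so the series with the parity of 5 terminates at degree 5.
Standard normalization: leading coefficient of H_n is 2^n, so a_5 = 2^5 = 32. Work downward with a_k = (k+1)(k+2) a_{k+2} / (2(k - n)):
  a_3 = (4)(5)(32) / (2(3 - 5)) = 640/(-4) = -160
  a_1 = (2)(3)(-160) / (2(1 - 5)) = -960/(-8) = 120
Hence H_5(x) = 32 x^5 - 160 x^3 + 120 x.

H_5(x); series = 32 x^5 - 160 x^3 + 120 x


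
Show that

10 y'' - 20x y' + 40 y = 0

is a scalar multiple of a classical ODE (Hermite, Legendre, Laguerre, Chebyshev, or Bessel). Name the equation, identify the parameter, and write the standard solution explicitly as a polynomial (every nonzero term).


All three coefficients share the factor 10; dividing through by 10 gives  y'' - 2x y' + 4 y = 0.
This matches the Hermite equation y'' - 2x y' + 2n y = 0 with 2n = 4, so n = 2; the polynomial solution is H_2(x).
With y = sum_k a_k x^k, matching x^k gives (k+2)(k+1) a_{k+2} = 2(k - n) a_k = 2(k - 2) a_k. The right side vanishes at k = 2, so the series with the parity of 2 terminates at degree 2.
Standard normalization: leading coefficient of H_n is 2^n, so a_2 = 2^2 = 4. Work downward with a_k = (k+1)(k+2) a_{k+2} / (2(k - n)):
  a_0 = (1)(2)(4) / (2(0 - 2)) = 8/(-4) = -2
Hence H_2(x) = 4 x^2 - 2.

H_2(x); series = 4 x^2 - 2


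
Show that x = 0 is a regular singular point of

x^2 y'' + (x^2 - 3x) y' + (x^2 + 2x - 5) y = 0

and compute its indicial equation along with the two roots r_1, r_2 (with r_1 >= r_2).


Divide by x^2 to reach normal form y'' + P_1(x) y' + P_2(x) y = 0 with P_1(x) = 1 - 3/x and P_2(x) = 1 + 2/x - 5/x^2.
x = 0 is a singular point because the y'-coefficient 1 - 3/x has a pole at x = 0 and the y-coefficient 1 + 2/x - 5/x^2 has a pole at x = 0.
It is a regular singular point because x P_1(x) = p(x) = x - 3 and x^2 P_2(x) = q(x) = x^2 + 2x - 5 are polynomials, hence analytic at x = 0.
p(0) = -3,  q(0) = -5.
Indicial equation: r(r-1) + p(0) r + q(0) = 0, i.e. r^2 + (p(0) - 1) r + q(0) = 0, i.e. r^2 - 4 r - 5 = 0.
Discriminant: (-4)^2 - 4(-5) = 36, so r = (4 ± 6)/2.
Solving: r_1 = 5, r_2 = -1.

indicial: r^2 - 4 r - 5 = 0; roots r_1 = 5, r_2 = -1


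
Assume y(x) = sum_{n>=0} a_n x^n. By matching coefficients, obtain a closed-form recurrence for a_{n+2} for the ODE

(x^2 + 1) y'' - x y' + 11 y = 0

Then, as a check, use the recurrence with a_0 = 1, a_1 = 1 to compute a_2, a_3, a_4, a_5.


Substitute y = sum_n a_n x^n.
(1 + 1 x^2) y'' contributes (n+2)(n+1) a_{n+2} + n(n-1) a_n at x^n.
-x y'(x) contributes -n a_n at x^n.
11 y(x) contributes 11 a_n at x^n.
Matching x^n: (n+2)(n+1) a_{n+2} + (n(n-1) - n + 11) a_n = 0.
Thus a_{n+2} = (-n(n-1) + n - 11) / ((n+1)(n+2)) * a_n.

Check with a_0 = 1, a_1 = 1 (apply the recurrence for n = 0, 1, 2, 3): a_0 = 1, a_1 = 1, a_2 = -11/2, a_3 = -5/3, a_4 = 121/24, a_5 = 7/6.

a_(n+2) = (-n(n-1) + n - 11) / ((n+1)(n+2)) * a_n; check: a_0 = 1, a_1 = 1, a_2 = -11/2, a_3 = -5/3, a_4 = 121/24, a_5 = 7/6


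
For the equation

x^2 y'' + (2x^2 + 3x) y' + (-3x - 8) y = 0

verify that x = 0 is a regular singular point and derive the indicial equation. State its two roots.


Divide by x^2 to reach normal form y'' + P_1(x) y' + P_2(x) y = 0 with P_1(x) = 2 + 3/x and P_2(x) = -3/x - 8/x^2.
x = 0 is a singular point because the y'-coefficient 2 + 3/x has a pole at x = 0 and the y-coefficient -3/x - 8/x^2 has a pole at x = 0.
It is a regular singular point because x P_1(x) = p(x) = 2x + 3 and x^2 P_2(x) = q(x) = -3x - 8 are polynomials, hence analytic at x = 0.
p(0) = 3,  q(0) = -8.
Indicial equation: r(r-1) + p(0) r + q(0) = 0, i.e. r^2 + (p(0) - 1) r + q(0) = 0, i.e. r^2 + 2 r - 8 = 0.
Discriminant: (2)^2 - 4(-8) = 36, so r = (-2 ± 6)/2.
Solving: r_1 = 2, r_2 = -4.

indicial: r^2 + 2 r - 8 = 0; roots r_1 = 2, r_2 = -4


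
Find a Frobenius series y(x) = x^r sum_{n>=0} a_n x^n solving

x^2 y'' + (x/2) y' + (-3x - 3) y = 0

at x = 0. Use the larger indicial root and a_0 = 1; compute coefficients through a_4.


Write in Frobenius form y'' + (p(x)/x) y' + (q(x)/x^2) y = 0:
  p(x) = 1/2,  q(x) = -3x - 3.
Indicial equation: r(r-1) + (1/2) r + (-3) = 0 -> roots r_1 = 2, r_2 = -3/2.
Take r = r_1 = 2. Let y(x) = x^r sum_{n>=0} a_n x^n with a_0 = 1.
Substitute y = x^r sum a_n x^n and match x^{r+n}. The recurrence is
  D(n) a_n - 3 a_{n-1} = 0,  where D(n) = (r+n)(r+n-1) + (1/2)(r+n) + (-3).
  a_n = 3 / D(n) * a_{n-1}.
Since the indicial polynomial factors as (r - r_1)(r - r_2), D(n) = (r_1 + n - r_1)(r_1 + n - r_2) = n(n + 7/2).
Evaluating step by step (a_0 = 1):
  n = 1: D(1) = 1(1 + 7/2) = 9/2; numerator = 3(1) = 3; a_1 = (3)/(9/2) = 2/3
  n = 2: D(2) = 2(2 + 7/2) = 11; numerator = 3(2/3) = 2; a_2 = (2)/(11) = 2/11
  n = 3: D(3) = 3(3 + 7/2) = 39/2; numerator = 3(2/11) = 6/11; a_3 = (6/11)/(39/2) = 4/143
  n = 4: D(4) = 4(4 + 7/2) = 30; numerator = 3(4/143) = 12/143; a_4 = (12/143)/(30) = 2/715

r = 2; a_0 = 1; a_1 = 2/3; a_2 = 2/11; a_3 = 4/143; a_4 = 2/715


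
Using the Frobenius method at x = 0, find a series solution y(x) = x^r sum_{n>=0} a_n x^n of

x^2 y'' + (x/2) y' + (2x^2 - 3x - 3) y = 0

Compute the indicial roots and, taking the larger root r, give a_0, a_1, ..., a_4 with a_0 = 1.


Write in Frobenius form y'' + (p(x)/x) y' + (q(x)/x^2) y = 0:
  p(x) = 1/2,  q(x) = 2x^2 - 3x - 3.
Indicial equation: r(r-1) + (1/2) r + (-3) = 0 -> roots r_1 = 2, r_2 = -3/2.
Take r = r_1 = 2. Let y(x) = x^r sum_{n>=0} a_n x^n with a_0 = 1.
Substitute y = x^r sum a_n x^n and match x^{r+n}. The recurrence is
  D(n) a_n - 3 a_{n-1} + 2 a_{n-2} = 0,  where D(n) = (r+n)(r+n-1) + (1/2)(r+n) + (-3).
  a_n = [3 a_{n-1} - 2 a_{n-2}] / D(n).
Since the indicial polynomial factors as (r - r_1)(r - r_2), D(n) = (r_1 + n - r_1)(r_1 + n - r_2) = n(n + 7/2).
Evaluating step by step (a_0 = 1):
  n = 1: D(1) = 1(1 + 7/2) = 9/2; numerator = 3(1) = 3; a_1 = (3)/(9/2) = 2/3
  n = 2: D(2) = 2(2 + 7/2) = 11; numerator = 3(2/3) - 2(1) = 0; a_2 = (0)/(11) = 0
  n = 3: D(3) = 3(3 + 7/2) = 39/2; numerator = 3(0) - 2(2/3) = -4/3; a_3 = (-4/3)/(39/2) = -8/117
  n = 4: D(4) = 4(4 + 7/2) = 30; numerator = 3(-8/117) - 2(0) = -8/39; a_4 = (-8/39)/(30) = -4/585

r = 2; a_0 = 1; a_1 = 2/3; a_2 = 0; a_3 = -8/117; a_4 = -4/585


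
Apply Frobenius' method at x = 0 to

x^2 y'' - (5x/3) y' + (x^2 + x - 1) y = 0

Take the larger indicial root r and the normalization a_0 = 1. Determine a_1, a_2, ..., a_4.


Write in Frobenius form y'' + (p(x)/x) y' + (q(x)/x^2) y = 0:
  p(x) = -5/3,  q(x) = x^2 + x - 1.
Indicial equation: r(r-1) + (-5/3) r + (-1) = 0 -> roots r_1 = 3, r_2 = -1/3.
Take r = r_1 = 3. Let y(x) = x^r sum_{n>=0} a_n x^n with a_0 = 1.
Substitute y = x^r sum a_n x^n and match x^{r+n}. The recurrence is
  D(n) a_n + 1 a_{n-1} + 1 a_{n-2} = 0,  where D(n) = (r+n)(r+n-1) + (-5/3)(r+n) + (-1).
  a_n = [-1 a_{n-1} - 1 a_{n-2}] / D(n).
Since the indicial polynomial factors as (r - r_1)(r - r_2), D(n) = (r_1 + n - r_1)(r_1 + n - r_2) = n(n + 10/3).
Evaluating step by step (a_0 = 1):
  n = 1: D(1) = 1(1 + 10/3) = 13/3; numerator = -1(1) = -1; a_1 = (-1)/(13/3) = -3/13
  n = 2: D(2) = 2(2 + 10/3) = 32/3; numerator = -1(-3/13) - 1(1) = -10/13; a_2 = (-10/13)/(32/3) = -15/208
  n = 3: D(3) = 3(3 + 10/3) = 19; numerator = -1(-15/208) - 1(-3/13) = 63/208; a_3 = (63/208)/(19) = 63/3952
  n = 4: D(4) = 4(4 + 10/3) = 88/3; numerator = -1(63/3952) - 1(-15/208) = 111/1976; a_4 = (111/1976)/(88/3) = 333/173888

r = 3; a_0 = 1; a_1 = -3/13; a_2 = -15/208; a_3 = 63/3952; a_4 = 333/173888


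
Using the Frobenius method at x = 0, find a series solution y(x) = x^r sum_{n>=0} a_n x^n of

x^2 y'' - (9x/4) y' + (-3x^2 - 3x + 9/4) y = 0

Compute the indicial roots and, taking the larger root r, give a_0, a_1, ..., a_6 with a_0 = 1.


Write in Frobenius form y'' + (p(x)/x) y' + (q(x)/x^2) y = 0:
  p(x) = -9/4,  q(x) = -3x^2 - 3x + 9/4.
Indicial equation: r(r-1) + (-9/4) r + (9/4) = 0 -> roots r_1 = 9/4, r_2 = 1.
Take r = r_1 = 9/4. Let y(x) = x^r sum_{n>=0} a_n x^n with a_0 = 1.
Substitute y = x^r sum a_n x^n and match x^{r+n}. The recurrence is
  D(n) a_n - 3 a_{n-1} - 3 a_{n-2} = 0,  where D(n) = (r+n)(r+n-1) + (-9/4)(r+n) + (9/4).
  a_n = [3 a_{n-1} + 3 a_{n-2}] / D(n).
Since the indicial polynomial factors as (r - r_1)(r - r_2), D(n) = (r_1 + n - r_1)(r_1 + n - r_2) = n(n + 5/4).
Evaluating step by step (a_0 = 1):
  n = 1: D(1) = 1(1 + 5/4) = 9/4; numerator = 3(1) = 3; a_1 = (3)/(9/4) = 4/3
  n = 2: D(2) = 2(2 + 5/4) = 13/2; numerator = 3(4/3) + 3(1) = 7; a_2 = (7)/(13/2) = 14/13
  n = 3: D(3) = 3(3 + 5/4) = 51/4; numerator = 3(14/13) + 3(4/3) = 94/13; a_3 = (94/13)/(51/4) = 376/663
  n = 4: D(4) = 4(4 + 5/4) = 21; numerator = 3(376/663) + 3(14/13) = 1090/221; a_4 = (1090/221)/(21) = 1090/4641
  n = 5: D(5) = 5(5 + 5/4) = 125/4; numerator = 3(1090/4641) + 3(376/663) = 3722/1547; a_5 = (3722/1547)/(125/4) = 14888/193375
  n = 6: D(6) = 6(6 + 5/4) = 87/2; numerator = 3(14888/193375) + 3(1090/4641) = 10642/11375; a_6 = (10642/11375)/(87/2) = 21284/989625

r = 9/4; a_0 = 1; a_1 = 4/3; a_2 = 14/13; a_3 = 376/663; a_4 = 1090/4641; a_5 = 14888/193375; a_6 = 21284/989625


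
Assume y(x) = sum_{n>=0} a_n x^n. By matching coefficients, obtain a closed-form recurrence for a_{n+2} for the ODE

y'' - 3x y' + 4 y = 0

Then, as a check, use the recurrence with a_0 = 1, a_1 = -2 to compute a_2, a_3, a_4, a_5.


Substitute y = sum_n a_n x^n.
y''(x) has coefficient (n+2)(n+1) a_{n+2} at x^n;
-3 x y'(x) has coefficient -3 n a_n at x^n (shift);
4 y(x) has coefficient 4 a_n at x^n.
Matching x^n: (n+2)(n+1) a_{n+2} + (-3n + 4) a_n = 0.
Thus a_{n+2} = (3n - 4) / ((n+1)(n+2)) * a_n.

Check with a_0 = 1, a_1 = -2 (apply the recurrence for n = 0, 1, 2, 3): a_0 = 1, a_1 = -2, a_2 = -2, a_3 = 1/3, a_4 = -1/3, a_5 = 1/12.

a_(n+2) = (3n - 4) / ((n+1)(n+2)) * a_n; check: a_0 = 1, a_1 = -2, a_2 = -2, a_3 = 1/3, a_4 = -1/3, a_5 = 1/12


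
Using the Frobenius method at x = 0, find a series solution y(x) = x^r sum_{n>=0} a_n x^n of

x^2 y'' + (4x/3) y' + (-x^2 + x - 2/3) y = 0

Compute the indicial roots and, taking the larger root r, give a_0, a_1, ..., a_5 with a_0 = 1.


Write in Frobenius form y'' + (p(x)/x) y' + (q(x)/x^2) y = 0:
  p(x) = 4/3,  q(x) = -x^2 + x - 2/3.
Indicial equation: r(r-1) + (4/3) r + (-2/3) = 0 -> roots r_1 = 2/3, r_2 = -1.
Take r = r_1 = 2/3. Let y(x) = x^r sum_{n>=0} a_n x^n with a_0 = 1.
Substitute y = x^r sum a_n x^n and match x^{r+n}. The recurrence is
  D(n) a_n + 1 a_{n-1} - 1 a_{n-2} = 0,  where D(n) = (r+n)(r+n-1) + (4/3)(r+n) + (-2/3).
  a_n = [-1 a_{n-1} + 1 a_{n-2}] / D(n).
Since the indicial polynomial factors as (r - r_1)(r - r_2), D(n) = (r_1 + n - r_1)(r_1 + n - r_2) = n(n + 5/3).
Evaluating step by step (a_0 = 1):
  n = 1: D(1) = 1(1 + 5/3) = 8/3; numerator = -1(1) = -1; a_1 = (-1)/(8/3) = -3/8
  n = 2: D(2) = 2(2 + 5/3) = 22/3; numerator = -1(-3/8) + 1(1) = 11/8; a_2 = (11/8)/(22/3) = 3/16
  n = 3: D(3) = 3(3 + 5/3) = 14; numerator = -1(3/16) + 1(-3/8) = -9/16; a_3 = (-9/16)/(14) = -9/224
  n = 4: D(4) = 4(4 + 5/3) = 68/3; numerator = -1(-9/224) + 1(3/16) = 51/224; a_4 = (51/224)/(68/3) = 9/896
  n = 5: D(5) = 5(5 + 5/3) = 100/3; numerator = -1(9/896) + 1(-9/224) = -45/896; a_5 = (-45/896)/(100/3) = -27/17920

r = 2/3; a_0 = 1; a_1 = -3/8; a_2 = 3/16; a_3 = -9/224; a_4 = 9/896; a_5 = -27/17920


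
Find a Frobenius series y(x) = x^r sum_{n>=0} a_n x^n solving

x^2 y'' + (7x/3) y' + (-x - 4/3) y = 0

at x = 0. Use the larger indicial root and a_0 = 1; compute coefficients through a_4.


Write in Frobenius form y'' + (p(x)/x) y' + (q(x)/x^2) y = 0:
  p(x) = 7/3,  q(x) = -x - 4/3.
Indicial equation: r(r-1) + (7/3) r + (-4/3) = 0 -> roots r_1 = 2/3, r_2 = -2.
Take r = r_1 = 2/3. Let y(x) = x^r sum_{n>=0} a_n x^n with a_0 = 1.
Substitute y = x^r sum a_n x^n and match x^{r+n}. The recurrence is
  D(n) a_n - 1 a_{n-1} = 0,  where D(n) = (r+n)(r+n-1) + (7/3)(r+n) + (-4/3).
  a_n = 1 / D(n) * a_{n-1}.
Since the indicial polynomial factors as (r - r_1)(r - r_2), D(n) = (r_1 + n - r_1)(r_1 + n - r_2) = n(n + 8/3).
Evaluating step by step (a_0 = 1):
  n = 1: D(1) = 1(1 + 8/3) = 11/3; numerator = 1(1) = 1; a_1 = (1)/(11/3) = 3/11
  n = 2: D(2) = 2(2 + 8/3) = 28/3; numerator = 1(3/11) = 3/11; a_2 = (3/11)/(28/3) = 9/308
  n = 3: D(3) = 3(3 + 8/3) = 17; numerator = 1(9/308) = 9/308; a_3 = (9/308)/(17) = 9/5236
  n = 4: D(4) = 4(4 + 8/3) = 80/3; numerator = 1(9/5236) = 9/5236; a_4 = (9/5236)/(80/3) = 27/418880

r = 2/3; a_0 = 1; a_1 = 3/11; a_2 = 9/308; a_3 = 9/5236; a_4 = 27/418880


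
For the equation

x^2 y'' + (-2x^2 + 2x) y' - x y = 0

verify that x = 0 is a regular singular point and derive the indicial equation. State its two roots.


Divide by x^2 to reach normal form y'' + P_1(x) y' + P_2(x) y = 0 with P_1(x) = -2 + 2/x and P_2(x) = -1/x.
x = 0 is a singular point because the y'-coefficient -2 + 2/x has a pole at x = 0 and the y-coefficient -1/x has a pole at x = 0.
It is a regular singular point because x P_1(x) = p(x) = 2 - 2x and x^2 P_2(x) = q(x) = -x are polynomials, hence analytic at x = 0.
p(0) = 2,  q(0) = 0.
Indicial equation: r(r-1) + p(0) r + q(0) = 0, i.e. r^2 + (p(0) - 1) r + q(0) = 0, i.e. r^2 + 1 r = 0.
Discriminant: (1)^2 - 4(0) = 1, so r = (-1 ± 1)/2.
Solving: r_1 = 0, r_2 = -1.

indicial: r^2 + 1 r = 0; roots r_1 = 0, r_2 = -1


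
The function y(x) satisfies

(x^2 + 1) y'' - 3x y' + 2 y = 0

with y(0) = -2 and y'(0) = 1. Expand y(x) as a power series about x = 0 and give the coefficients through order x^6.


Ansatz: y(x) = sum_{n>=0} a_n x^n, so y'(x) = sum_{n>=1} n a_n x^(n-1) and y''(x) = sum_{n>=2} n(n-1) a_n x^(n-2).
Substitute into P(x) y'' + Q(x) y' + R(x) y = 0 with P(x) = x^2 + 1, Q(x) = -3x, R(x) = 2, and match powers of x.
Initial conditions: a_0 = -2, a_1 = 1.
Setting the coefficient of each power of x to zero and solving order by order (substituting the coefficients already found):
  x^0: 2 a_2 + 2 a_0 = 0  ->  2 a_2 = -2 a_0 = 4  ->  a_2 = 2
  x^1: 6 a_3 - a_1 = 0  ->  6 a_3 = a_1 = 1  ->  a_3 = 1/6
  x^2: 12 a_4 - 2 a_2 = 0  ->  12 a_4 = 2 a_2 = 4  ->  a_4 = 1/3
  x^3: 20 a_5 - a_3 = 0  ->  20 a_5 = a_3 = 1/6  ->  a_5 = 1/120
  x^4: 30 a_6 + 2 a_4 = 0  ->  30 a_6 = -2 a_4 = -2/3  ->  a_6 = -1/45
Truncated series: y(x) = -2 + x + 2 x^2 + (1/6) x^3 + (1/3) x^4 + (1/120) x^5 - (1/45) x^6 + O(x^7).

a_0 = -2; a_1 = 1; a_2 = 2; a_3 = 1/6; a_4 = 1/3; a_5 = 1/120; a_6 = -1/45


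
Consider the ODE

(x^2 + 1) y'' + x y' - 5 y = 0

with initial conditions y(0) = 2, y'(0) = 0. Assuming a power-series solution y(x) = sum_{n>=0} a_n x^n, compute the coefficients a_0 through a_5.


Ansatz: y(x) = sum_{n>=0} a_n x^n, so y'(x) = sum_{n>=1} n a_n x^(n-1) and y''(x) = sum_{n>=2} n(n-1) a_n x^(n-2).
Substitute into P(x) y'' + Q(x) y' + R(x) y = 0 with P(x) = x^2 + 1, Q(x) = x, R(x) = -5, and match powers of x.
Initial conditions: a_0 = 2, a_1 = 0.
Setting the coefficient of each power of x to zero and solving order by order (substituting the coefficients already found):
  x^0: 2 a_2 - 5 a_0 = 0  ->  2 a_2 = 5 a_0 = 10  ->  a_2 = 5
  x^1: 6 a_3 - 4 a_1 = 0  ->  6 a_3 = 4 a_1 = 0  ->  a_3 = 0
  x^2: 12 a_4 - a_2 = 0  ->  12 a_4 = a_2 = 5  ->  a_4 = 5/12
  x^3: 20 a_5 + 4 a_3 = 0  ->  20 a_5 = -4 a_3 = 0  ->  a_5 = 0
Truncated series: y(x) = 2 + 5 x^2 + (5/12) x^4 + O(x^6).

a_0 = 2; a_1 = 0; a_2 = 5; a_3 = 0; a_4 = 5/12; a_5 = 0


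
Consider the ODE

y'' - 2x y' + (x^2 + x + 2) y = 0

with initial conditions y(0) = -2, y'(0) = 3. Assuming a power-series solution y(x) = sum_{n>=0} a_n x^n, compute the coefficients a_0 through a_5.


Ansatz: y(x) = sum_{n>=0} a_n x^n, so y'(x) = sum_{n>=1} n a_n x^(n-1) and y''(x) = sum_{n>=2} n(n-1) a_n x^(n-2).
Substitute into P(x) y'' + Q(x) y' + R(x) y = 0 with P(x) = 1, Q(x) = -2x, R(x) = x^2 + x + 2, and match powers of x.
Initial conditions: a_0 = -2, a_1 = 3.
Setting the coefficient of each power of x to zero and solving order by order (substituting the coefficients already found):
  x^0: 2 a_2 + 2 a_0 = 0  ->  2 a_2 = -2 a_0 = 4  ->  a_2 = 2
  x^1: 6 a_3 + a_0 = 0  ->  6 a_3 = -a_0 = 2  ->  a_3 = 1/3
  x^2: 12 a_4 - 2 a_2 + a_1 + a_0 = 0  ->  12 a_4 = 2 a_2 - a_1 - a_0 = 3  ->  a_4 = 1/4
  x^3: 20 a_5 - 4 a_3 + a_2 + a_1 = 0  ->  20 a_5 = 4 a_3 - a_2 - a_1 = -11/3  ->  a_5 = -11/60
Truncated series: y(x) = -2 + 3 x + 2 x^2 + (1/3) x^3 + (1/4) x^4 - (11/60) x^5 + O(x^6).

a_0 = -2; a_1 = 3; a_2 = 2; a_3 = 1/3; a_4 = 1/4; a_5 = -11/60


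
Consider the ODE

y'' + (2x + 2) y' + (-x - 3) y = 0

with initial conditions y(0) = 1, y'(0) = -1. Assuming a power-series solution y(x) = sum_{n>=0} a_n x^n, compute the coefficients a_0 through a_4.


Ansatz: y(x) = sum_{n>=0} a_n x^n, so y'(x) = sum_{n>=1} n a_n x^(n-1) and y''(x) = sum_{n>=2} n(n-1) a_n x^(n-2).
Substitute into P(x) y'' + Q(x) y' + R(x) y = 0 with P(x) = 1, Q(x) = 2x + 2, R(x) = -x - 3, and match powers of x.
Initial conditions: a_0 = 1, a_1 = -1.
Setting the coefficient of each power of x to zero and solving order by order (substituting the coefficients already found):
  x^0: 2 a_2 + 2 a_1 - 3 a_0 = 0  ->  2 a_2 = -2 a_1 + 3 a_0 = 5  ->  a_2 = 5/2
  x^1: 6 a_3 + 4 a_2 - a_1 - a_0 = 0  ->  6 a_3 = -4 a_2 + a_1 + a_0 = -10  ->  a_3 = -5/3
  x^2: 12 a_4 + 6 a_3 + a_2 - a_1 = 0  ->  12 a_4 = -6 a_3 - a_2 + a_1 = 13/2  ->  a_4 = 13/24
Truncated series: y(x) = 1 - x + (5/2) x^2 - (5/3) x^3 + (13/24) x^4 + O(x^5).

a_0 = 1; a_1 = -1; a_2 = 5/2; a_3 = -5/3; a_4 = 13/24


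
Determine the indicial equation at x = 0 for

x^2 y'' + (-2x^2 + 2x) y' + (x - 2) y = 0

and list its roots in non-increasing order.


Divide by x^2 to reach normal form y'' + P_1(x) y' + P_2(x) y = 0 with P_1(x) = -2 + 2/x and P_2(x) = 1/x - 2/x^2.
x = 0 is a singular point because the y'-coefficient -2 + 2/x has a pole at x = 0 and the y-coefficient 1/x - 2/x^2 has a pole at x = 0.
It is a regular singular point because x P_1(x) = p(x) = 2 - 2x and x^2 P_2(x) = q(x) = x - 2 are polynomials, hence analytic at x = 0.
p(0) = 2,  q(0) = -2.
Indicial equation: r(r-1) + p(0) r + q(0) = 0, i.e. r^2 + (p(0) - 1) r + q(0) = 0, i.e. r^2 + 1 r - 2 = 0.
Discriminant: (1)^2 - 4(-2) = 9, so r = (-1 ± 3)/2.
Solving: r_1 = 1, r_2 = -2.

indicial: r^2 + 1 r - 2 = 0; roots r_1 = 1, r_2 = -2


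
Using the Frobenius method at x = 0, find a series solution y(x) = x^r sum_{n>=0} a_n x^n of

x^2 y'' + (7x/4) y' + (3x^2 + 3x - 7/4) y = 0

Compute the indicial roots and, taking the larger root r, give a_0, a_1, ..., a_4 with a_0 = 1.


Write in Frobenius form y'' + (p(x)/x) y' + (q(x)/x^2) y = 0:
  p(x) = 7/4,  q(x) = 3x^2 + 3x - 7/4.
Indicial equation: r(r-1) + (7/4) r + (-7/4) = 0 -> roots r_1 = 1, r_2 = -7/4.
Take r = r_1 = 1. Let y(x) = x^r sum_{n>=0} a_n x^n with a_0 = 1.
Substitute y = x^r sum a_n x^n and match x^{r+n}. The recurrence is
  D(n) a_n + 3 a_{n-1} + 3 a_{n-2} = 0,  where D(n) = (r+n)(r+n-1) + (7/4)(r+n) + (-7/4).
  a_n = [-3 a_{n-1} - 3 a_{n-2}] / D(n).
Since the indicial polynomial factors as (r - r_1)(r - r_2), D(n) = (r_1 + n - r_1)(r_1 + n - r_2) = n(n + 11/4).
Evaluating step by step (a_0 = 1):
  n = 1: D(1) = 1(1 + 11/4) = 15/4; numerator = -3(1) = -3; a_1 = (-3)/(15/4) = -4/5
  n = 2: D(2) = 2(2 + 11/4) = 19/2; numerator = -3(-4/5) - 3(1) = -3/5; a_2 = (-3/5)/(19/2) = -6/95
  n = 3: D(3) = 3(3 + 11/4) = 69/4; numerator = -3(-6/95) - 3(-4/5) = 246/95; a_3 = (246/95)/(69/4) = 328/2185
  n = 4: D(4) = 4(4 + 11/4) = 27; numerator = -3(328/2185) - 3(-6/95) = -6/23; a_4 = (-6/23)/(27) = -2/207

r = 1; a_0 = 1; a_1 = -4/5; a_2 = -6/95; a_3 = 328/2185; a_4 = -2/207


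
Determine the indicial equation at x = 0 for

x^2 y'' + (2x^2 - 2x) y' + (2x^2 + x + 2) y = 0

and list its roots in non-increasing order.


Divide by x^2 to reach normal form y'' + P_1(x) y' + P_2(x) y = 0 with P_1(x) = 2 - 2/x and P_2(x) = 2 + 1/x + 2/x^2.
x = 0 is a singular point because the y'-coefficient 2 - 2/x has a pole at x = 0 and the y-coefficient 2 + 1/x + 2/x^2 has a pole at x = 0.
It is a regular singular point because x P_1(x) = p(x) = 2x - 2 and x^2 P_2(x) = q(x) = 2x^2 + x + 2 are polynomials, hence analytic at x = 0.
p(0) = -2,  q(0) = 2.
Indicial equation: r(r-1) + p(0) r + q(0) = 0, i.e. r^2 + (p(0) - 1) r + q(0) = 0, i.e. r^2 - 3 r + 2 = 0.
Discriminant: (-3)^2 - 4(2) = 1, so r = (3 ± 1)/2.
Solving: r_1 = 2, r_2 = 1.

indicial: r^2 - 3 r + 2 = 0; roots r_1 = 2, r_2 = 1


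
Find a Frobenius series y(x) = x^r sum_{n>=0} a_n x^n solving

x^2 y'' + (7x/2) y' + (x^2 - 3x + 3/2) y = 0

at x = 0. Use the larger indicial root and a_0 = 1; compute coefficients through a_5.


Write in Frobenius form y'' + (p(x)/x) y' + (q(x)/x^2) y = 0:
  p(x) = 7/2,  q(x) = x^2 - 3x + 3/2.
Indicial equation: r(r-1) + (7/2) r + (3/2) = 0 -> roots r_1 = -1, r_2 = -3/2.
Take r = r_1 = -1. Let y(x) = x^r sum_{n>=0} a_n x^n with a_0 = 1.
Substitute y = x^r sum a_n x^n and match x^{r+n}. The recurrence is
  D(n) a_n - 3 a_{n-1} + 1 a_{n-2} = 0,  where D(n) = (r+n)(r+n-1) + (7/2)(r+n) + (3/2).
  a_n = [3 a_{n-1} - 1 a_{n-2}] / D(n).
Since the indicial polynomial factors as (r - r_1)(r - r_2), D(n) = (r_1 + n - r_1)(r_1 + n - r_2) = n(n + 1/2).
Evaluating step by step (a_0 = 1):
  n = 1: D(1) = 1(1 + 1/2) = 3/2; numerator = 3(1) = 3; a_1 = (3)/(3/2) = 2
  n = 2: D(2) = 2(2 + 1/2) = 5; numerator = 3(2) - 1(1) = 5; a_2 = (5)/(5) = 1
  n = 3: D(3) = 3(3 + 1/2) = 21/2; numerator = 3(1) - 1(2) = 1; a_3 = (1)/(21/2) = 2/21
  n = 4: D(4) = 4(4 + 1/2) = 18; numerator = 3(2/21) - 1(1) = -5/7; a_4 = (-5/7)/(18) = -5/126
  n = 5: D(5) = 5(5 + 1/2) = 55/2; numerator = 3(-5/126) - 1(2/21) = -3/14; a_5 = (-3/14)/(55/2) = -3/385

r = -1; a_0 = 1; a_1 = 2; a_2 = 1; a_3 = 2/21; a_4 = -5/126; a_5 = -3/385


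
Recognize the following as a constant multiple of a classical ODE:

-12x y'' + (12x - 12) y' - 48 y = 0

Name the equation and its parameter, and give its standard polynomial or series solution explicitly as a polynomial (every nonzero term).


All three coefficients share the factor -12; dividing through by -12 gives  x y'' + (1 - x) y' + 4 y = 0.
This matches the Laguerre equation x y'' + (1 - x) y' + n y = 0 with n = 4; the polynomial solution is L_4(x).
With y = sum_k a_k x^k, matching x^k gives (k+1)k a_{k+1} + (k+1) a_{k+1} - k a_k + n a_k = 0, i.e. (k+1)^2 a_{k+1} = (k - n) a_k = (k - 4) a_k. The right side vanishes at k = 4, so the series terminates at degree 4.
Standard normalization L_n(0) = 1 gives a_0 = 1. Work upward with a_{k+1} = (k - 4) a_k / (k+1)^2:
  a_1 = (0 - 4)(1) / 1^2 = -4/1 = -4
  a_2 = (1 - 4)(-4) / 2^2 = 12/4 = 3
  a_3 = (2 - 4)(3) / 3^2 = -6/9 = -2/3
  a_4 = (3 - 4)(-2/3) / 4^2 = (2/3)/16 = 1/24
Hence L_4(x) = x^4/24 - 2 x^3/3 + 3 x^2 - 4 x + 1.

L_4(x); series = x^4/24 - 2 x^3/3 + 3 x^2 - 4 x + 1


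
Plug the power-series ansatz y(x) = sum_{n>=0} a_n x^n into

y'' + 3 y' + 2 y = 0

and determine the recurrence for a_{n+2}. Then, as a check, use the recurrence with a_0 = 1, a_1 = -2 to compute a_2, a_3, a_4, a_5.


Substitute y = sum_n a_n x^n.
y''(x) has coefficient (n+2)(n+1) a_{n+2} at x^n;
3 y'(x) has coefficient 3 (n+1) a_{n+1} at x^n;
2 y(x) has coefficient 2 a_n at x^n.
Matching x^n: (n+2)(n+1) a_{n+2} + 3 (n+1) a_{n+1} + 2 a_n = 0.
Thus a_{n+2} = [-3 (n+1) a_{n+1} - 2 a_n] / ((n+1)(n+2)).

Check with a_0 = 1, a_1 = -2 (apply the recurrence for n = 0, 1, 2, 3): a_0 = 1, a_1 = -2, a_2 = 2, a_3 = -4/3, a_4 = 2/3, a_5 = -4/15.

a_(n+2) = [-3 (n+1) a_(n+1) - 2 a_n] / ((n+1)(n+2)); check: a_0 = 1, a_1 = -2, a_2 = 2, a_3 = -4/3, a_4 = 2/3, a_5 = -4/15


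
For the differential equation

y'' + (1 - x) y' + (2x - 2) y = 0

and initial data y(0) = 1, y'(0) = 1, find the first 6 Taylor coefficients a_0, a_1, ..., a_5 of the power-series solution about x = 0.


Ansatz: y(x) = sum_{n>=0} a_n x^n, so y'(x) = sum_{n>=1} n a_n x^(n-1) and y''(x) = sum_{n>=2} n(n-1) a_n x^(n-2).
Substitute into P(x) y'' + Q(x) y' + R(x) y = 0 with P(x) = 1, Q(x) = 1 - x, R(x) = 2x - 2, and match powers of x.
Initial conditions: a_0 = 1, a_1 = 1.
Setting the coefficient of each power of x to zero and solving order by order (substituting the coefficients already found):
  x^0: 2 a_2 + a_1 - 2 a_0 = 0  ->  2 a_2 = -a_1 + 2 a_0 = 1  ->  a_2 = 1/2
  x^1: 6 a_3 + 2 a_2 - 3 a_1 + 2 a_0 = 0  ->  6 a_3 = -2 a_2 + 3 a_1 - 2 a_0 = 0  ->  a_3 = 0
  x^2: 12 a_4 + 3 a_3 - 4 a_2 + 2 a_1 = 0  ->  12 a_4 = -3 a_3 + 4 a_2 - 2 a_1 = 0  ->  a_4 = 0
  x^3: 20 a_5 + 4 a_4 - 5 a_3 + 2 a_2 = 0  ->  20 a_5 = -4 a_4 + 5 a_3 - 2 a_2 = -1  ->  a_5 = -1/20
Truncated series: y(x) = 1 + x + (1/2) x^2 - (1/20) x^5 + O(x^6).

a_0 = 1; a_1 = 1; a_2 = 1/2; a_3 = 0; a_4 = 0; a_5 = -1/20


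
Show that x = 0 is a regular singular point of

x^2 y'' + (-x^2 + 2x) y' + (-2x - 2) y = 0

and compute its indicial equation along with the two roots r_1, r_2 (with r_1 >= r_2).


Divide by x^2 to reach normal form y'' + P_1(x) y' + P_2(x) y = 0 with P_1(x) = -1 + 2/x and P_2(x) = -2/x - 2/x^2.
x = 0 is a singular point because the y'-coefficient -1 + 2/x has a pole at x = 0 and the y-coefficient -2/x - 2/x^2 has a pole at x = 0.
It is a regular singular point because x P_1(x) = p(x) = 2 - x and x^2 P_2(x) = q(x) = -2x - 2 are polynomials, hence analytic at x = 0.
p(0) = 2,  q(0) = -2.
Indicial equation: r(r-1) + p(0) r + q(0) = 0, i.e. r^2 + (p(0) - 1) r + q(0) = 0, i.e. r^2 + 1 r - 2 = 0.
Discriminant: (1)^2 - 4(-2) = 9, so r = (-1 ± 3)/2.
Solving: r_1 = 1, r_2 = -2.

indicial: r^2 + 1 r - 2 = 0; roots r_1 = 1, r_2 = -2


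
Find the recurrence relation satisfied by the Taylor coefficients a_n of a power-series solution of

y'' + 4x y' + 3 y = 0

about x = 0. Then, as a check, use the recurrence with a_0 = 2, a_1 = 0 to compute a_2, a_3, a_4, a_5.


Substitute y = sum_n a_n x^n.
y''(x) has coefficient (n+2)(n+1) a_{n+2} at x^n;
4 x y'(x) has coefficient 4 n a_n at x^n (shift);
3 y(x) has coefficient 3 a_n at x^n.
Matching x^n: (n+2)(n+1) a_{n+2} + (4n + 3) a_n = 0.
Thus a_{n+2} = (-4n - 3) / ((n+1)(n+2)) * a_n.

Check with a_0 = 2, a_1 = 0 (apply the recurrence for n = 0, 1, 2, 3): a_0 = 2, a_1 = 0, a_2 = -3, a_3 = 0, a_4 = 11/4, a_5 = 0.

a_(n+2) = (-4n - 3) / ((n+1)(n+2)) * a_n; check: a_0 = 2, a_1 = 0, a_2 = -3, a_3 = 0, a_4 = 11/4, a_5 = 0


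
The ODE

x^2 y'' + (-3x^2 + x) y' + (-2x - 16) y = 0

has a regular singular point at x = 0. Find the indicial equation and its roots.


Divide by x^2 to reach normal form y'' + P_1(x) y' + P_2(x) y = 0 with P_1(x) = -3 + 1/x and P_2(x) = -2/x - 16/x^2.
x = 0 is a singular point because the y'-coefficient -3 + 1/x has a pole at x = 0 and the y-coefficient -2/x - 16/x^2 has a pole at x = 0.
It is a regular singular point because x P_1(x) = p(x) = 1 - 3x and x^2 P_2(x) = q(x) = -2x - 16 are polynomials, hence analytic at x = 0.
p(0) = 1,  q(0) = -16.
Indicial equation: r(r-1) + p(0) r + q(0) = 0, i.e. r^2 + (p(0) - 1) r + q(0) = 0, i.e. r^2 - 16 = 0.
Discriminant: (0)^2 - 4(-16) = 64, so r = (0 ± 8)/2.
Solving: r_1 = 4, r_2 = -4.

indicial: r^2 - 16 = 0; roots r_1 = 4, r_2 = -4


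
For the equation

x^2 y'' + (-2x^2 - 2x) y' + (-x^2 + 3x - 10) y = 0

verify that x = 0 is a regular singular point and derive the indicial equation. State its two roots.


Divide by x^2 to reach normal form y'' + P_1(x) y' + P_2(x) y = 0 with P_1(x) = -2 - 2/x and P_2(x) = -1 + 3/x - 10/x^2.
x = 0 is a singular point because the y'-coefficient -2 - 2/x has a pole at x = 0 and the y-coefficient -1 + 3/x - 10/x^2 has a pole at x = 0.
It is a regular singular point because x P_1(x) = p(x) = -2x - 2 and x^2 P_2(x) = q(x) = -x^2 + 3x - 10 are polynomials, hence analytic at x = 0.
p(0) = -2,  q(0) = -10.
Indicial equation: r(r-1) + p(0) r + q(0) = 0, i.e. r^2 + (p(0) - 1) r + q(0) = 0, i.e. r^2 - 3 r - 10 = 0.
Discriminant: (-3)^2 - 4(-10) = 49, so r = (3 ± 7)/2.
Solving: r_1 = 5, r_2 = -2.

indicial: r^2 - 3 r - 10 = 0; roots r_1 = 5, r_2 = -2


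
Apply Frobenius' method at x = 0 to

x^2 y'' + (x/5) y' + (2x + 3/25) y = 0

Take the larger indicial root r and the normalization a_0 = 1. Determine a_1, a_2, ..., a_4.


Write in Frobenius form y'' + (p(x)/x) y' + (q(x)/x^2) y = 0:
  p(x) = 1/5,  q(x) = 2x + 3/25.
Indicial equation: r(r-1) + (1/5) r + (3/25) = 0 -> roots r_1 = 3/5, r_2 = 1/5.
Take r = r_1 = 3/5. Let y(x) = x^r sum_{n>=0} a_n x^n with a_0 = 1.
Substitute y = x^r sum a_n x^n and match x^{r+n}. The recurrence is
  D(n) a_n + 2 a_{n-1} = 0,  where D(n) = (r+n)(r+n-1) + (1/5)(r+n) + (3/25).
  a_n = -2 / D(n) * a_{n-1}.
Since the indicial polynomial factors as (r - r_1)(r - r_2), D(n) = (r_1 + n - r_1)(r_1 + n - r_2) = n(n + 2/5).
Evaluating step by step (a_0 = 1):
  n = 1: D(1) = 1(1 + 2/5) = 7/5; numerator = -2(1) = -2; a_1 = (-2)/(7/5) = -10/7
  n = 2: D(2) = 2(2 + 2/5) = 24/5; numerator = -2(-10/7) = 20/7; a_2 = (20/7)/(24/5) = 25/42
  n = 3: D(3) = 3(3 + 2/5) = 51/5; numerator = -2(25/42) = -25/21; a_3 = (-25/21)/(51/5) = -125/1071
  n = 4: D(4) = 4(4 + 2/5) = 88/5; numerator = -2(-125/1071) = 250/1071; a_4 = (250/1071)/(88/5) = 625/47124

r = 3/5; a_0 = 1; a_1 = -10/7; a_2 = 25/42; a_3 = -125/1071; a_4 = 625/47124


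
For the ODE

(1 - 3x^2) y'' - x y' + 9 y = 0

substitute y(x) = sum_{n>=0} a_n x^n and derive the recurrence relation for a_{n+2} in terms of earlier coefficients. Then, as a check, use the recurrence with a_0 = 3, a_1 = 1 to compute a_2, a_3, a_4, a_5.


Substitute y = sum_n a_n x^n.
(1 - 3 x^2) y'' contributes (n+2)(n+1) a_{n+2} - 3 n(n-1) a_n at x^n.
-x y'(x) contributes -n a_n at x^n.
9 y(x) contributes 9 a_n at x^n.
Matching x^n: (n+2)(n+1) a_{n+2} + (-3 n(n-1) - n + 9) a_n = 0.
Thus a_{n+2} = (3 n(n-1) + n - 9) / ((n+1)(n+2)) * a_n.

Check with a_0 = 3, a_1 = 1 (apply the recurrence for n = 0, 1, 2, 3): a_0 = 3, a_1 = 1, a_2 = -27/2, a_3 = -4/3, a_4 = 9/8, a_5 = -4/5.

a_(n+2) = (3 n(n-1) + n - 9) / ((n+1)(n+2)) * a_n; check: a_0 = 3, a_1 = 1, a_2 = -27/2, a_3 = -4/3, a_4 = 9/8, a_5 = -4/5


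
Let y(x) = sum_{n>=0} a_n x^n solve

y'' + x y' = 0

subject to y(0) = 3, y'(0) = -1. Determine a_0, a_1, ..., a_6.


Ansatz: y(x) = sum_{n>=0} a_n x^n, so y'(x) = sum_{n>=1} n a_n x^(n-1) and y''(x) = sum_{n>=2} n(n-1) a_n x^(n-2).
Substitute into P(x) y'' + Q(x) y' + R(x) y = 0 with P(x) = 1, Q(x) = x, R(x) = 0, and match powers of x.
Initial conditions: a_0 = 3, a_1 = -1.
Setting the coefficient of each power of x to zero and solving order by order (substituting the coefficients already found):
  x^0: 2 a_2 = 0  ->  a_2 = 0
  x^1: 6 a_3 + a_1 = 0  ->  6 a_3 = -a_1 = 1  ->  a_3 = 1/6
  x^2: 12 a_4 + 2 a_2 = 0  ->  12 a_4 = -2 a_2 = 0  ->  a_4 = 0
  x^3: 20 a_5 + 3 a_3 = 0  ->  20 a_5 = -3 a_3 = -1/2  ->  a_5 = -1/40
  x^4: 30 a_6 + 4 a_4 = 0  ->  30 a_6 = -4 a_4 = 0  ->  a_6 = 0
Truncated series: y(x) = 3 - x + (1/6) x^3 - (1/40) x^5 + O(x^7).

a_0 = 3; a_1 = -1; a_2 = 0; a_3 = 1/6; a_4 = 0; a_5 = -1/40; a_6 = 0


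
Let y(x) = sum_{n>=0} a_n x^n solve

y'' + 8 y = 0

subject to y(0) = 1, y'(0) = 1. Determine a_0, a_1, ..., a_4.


Ansatz: y(x) = sum_{n>=0} a_n x^n, so y'(x) = sum_{n>=1} n a_n x^(n-1) and y''(x) = sum_{n>=2} n(n-1) a_n x^(n-2).
Substitute into P(x) y'' + Q(x) y' + R(x) y = 0 with P(x) = 1, Q(x) = 0, R(x) = 8, and match powers of x.
Initial conditions: a_0 = 1, a_1 = 1.
Setting the coefficient of each power of x to zero and solving order by order (substituting the coefficients already found):
  x^0: 2 a_2 + 8 a_0 = 0  ->  2 a_2 = -8 a_0 = -8  ->  a_2 = -4
  x^1: 6 a_3 + 8 a_1 = 0  ->  6 a_3 = -8 a_1 = -8  ->  a_3 = -4/3
  x^2: 12 a_4 + 8 a_2 = 0  ->  12 a_4 = -8 a_2 = 32  ->  a_4 = 8/3
Truncated series: y(x) = 1 + x - 4 x^2 - (4/3) x^3 + (8/3) x^4 + O(x^5).

a_0 = 1; a_1 = 1; a_2 = -4; a_3 = -4/3; a_4 = 8/3


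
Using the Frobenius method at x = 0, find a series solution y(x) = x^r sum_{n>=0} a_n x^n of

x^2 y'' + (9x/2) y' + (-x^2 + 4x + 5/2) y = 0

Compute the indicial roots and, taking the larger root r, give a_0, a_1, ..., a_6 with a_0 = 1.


Write in Frobenius form y'' + (p(x)/x) y' + (q(x)/x^2) y = 0:
  p(x) = 9/2,  q(x) = -x^2 + 4x + 5/2.
Indicial equation: r(r-1) + (9/2) r + (5/2) = 0 -> roots r_1 = -1, r_2 = -5/2.
Take r = r_1 = -1. Let y(x) = x^r sum_{n>=0} a_n x^n with a_0 = 1.
Substitute y = x^r sum a_n x^n and match x^{r+n}. The recurrence is
  D(n) a_n + 4 a_{n-1} - 1 a_{n-2} = 0,  where D(n) = (r+n)(r+n-1) + (9/2)(r+n) + (5/2).
  a_n = [-4 a_{n-1} + 1 a_{n-2}] / D(n).
Since the indicial polynomial factors as (r - r_1)(r - r_2), D(n) = (r_1 + n - r_1)(r_1 + n - r_2) = n(n + 3/2).
Evaluating step by step (a_0 = 1):
  n = 1: D(1) = 1(1 + 3/2) = 5/2; numerator = -4(1) = -4; a_1 = (-4)/(5/2) = -8/5
  n = 2: D(2) = 2(2 + 3/2) = 7; numerator = -4(-8/5) + 1(1) = 37/5; a_2 = (37/5)/(7) = 37/35
  n = 3: D(3) = 3(3 + 3/2) = 27/2; numerator = -4(37/35) + 1(-8/5) = -204/35; a_3 = (-204/35)/(27/2) = -136/315
  n = 4: D(4) = 4(4 + 3/2) = 22; numerator = -4(-136/315) + 1(37/35) = 877/315; a_4 = (877/315)/(22) = 877/6930
  n = 5: D(5) = 5(5 + 3/2) = 65/2; numerator = -4(877/6930) + 1(-136/315) = -650/693; a_5 = (-650/693)/(65/2) = -20/693
  n = 6: D(6) = 6(6 + 3/2) = 45; numerator = -4(-20/693) + 1(877/6930) = 559/2310; a_6 = (559/2310)/(45) = 559/103950

r = -1; a_0 = 1; a_1 = -8/5; a_2 = 37/35; a_3 = -136/315; a_4 = 877/6930; a_5 = -20/693; a_6 = 559/103950


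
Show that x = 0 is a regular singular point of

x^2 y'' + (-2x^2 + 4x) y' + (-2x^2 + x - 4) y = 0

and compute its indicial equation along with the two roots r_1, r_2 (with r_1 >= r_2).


Divide by x^2 to reach normal form y'' + P_1(x) y' + P_2(x) y = 0 with P_1(x) = -2 + 4/x and P_2(x) = -2 + 1/x - 4/x^2.
x = 0 is a singular point because the y'-coefficient -2 + 4/x has a pole at x = 0 and the y-coefficient -2 + 1/x - 4/x^2 has a pole at x = 0.
It is a regular singular point because x P_1(x) = p(x) = 4 - 2x and x^2 P_2(x) = q(x) = -2x^2 + x - 4 are polynomials, hence analytic at x = 0.
p(0) = 4,  q(0) = -4.
Indicial equation: r(r-1) + p(0) r + q(0) = 0, i.e. r^2 + (p(0) - 1) r + q(0) = 0, i.e. r^2 + 3 r - 4 = 0.
Discriminant: (3)^2 - 4(-4) = 25, so r = (-3 ± 5)/2.
Solving: r_1 = 1, r_2 = -4.

indicial: r^2 + 3 r - 4 = 0; roots r_1 = 1, r_2 = -4


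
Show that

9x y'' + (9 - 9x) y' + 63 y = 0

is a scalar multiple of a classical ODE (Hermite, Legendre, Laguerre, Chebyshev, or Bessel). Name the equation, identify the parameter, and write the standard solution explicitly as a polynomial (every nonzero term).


All three coefficients share the factor 9; dividing through by 9 gives  x y'' + (1 - x) y' + 7 y = 0.
This matches the Laguerre equation x y'' + (1 - x) y' + n y = 0 with n = 7; the polynomial solution is L_7(x).
With y = sum_k a_k x^k, matching x^k gives (k+1)k a_{k+1} + (k+1) a_{k+1} - k a_k + n a_k = 0, i.e. (k+1)^2 a_{k+1} = (k - n) a_k = (k - 7) a_k. The right side vanishes at k = 7, so the series terminates at degree 7.
Standard normalization L_n(0) = 1 gives a_0 = 1. Work upward with a_{k+1} = (k - 7) a_k / (k+1)^2:
  a_1 = (0 - 7)(1) / 1^2 = -7/1 = -7
  a_2 = (1 - 7)(-7) / 2^2 = 42/4 = 21/2
  a_3 = (2 - 7)(21/2) / 3^2 = (-105/2)/9 = -35/6
  a_4 = (3 - 7)(-35/6) / 4^2 = (70/3)/16 = 35/24
  a_5 = (4 - 7)(35/24) / 5^2 = (-35/8)/25 = -7/40
  a_6 = (5 - 7)(-7/40) / 6^2 = (7/20)/36 = 7/720
  a_7 = (6 - 7)(7/720) / 7^2 = (-7/720)/49 = -1/5040
Hence L_7(x) = -x^7/5040 + 7 x^6/720 - 7 x^5/40 + 35 x^4/24 - 35 x^3/6 + 21 x^2/2 - 7 x + 1.

L_7(x); series = -x^7/5040 + 7 x^6/720 - 7 x^5/40 + 35 x^4/24 - 35 x^3/6 + 21 x^2/2 - 7 x + 1


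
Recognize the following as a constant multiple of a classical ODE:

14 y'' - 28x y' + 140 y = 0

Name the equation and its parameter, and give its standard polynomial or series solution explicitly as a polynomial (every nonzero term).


All three coefficients share the factor 14; dividing through by 14 gives  y'' - 2x y' + 10 y = 0.
This matches the Hermite equation y'' - 2x y' + 2n y = 0 with 2n = 10, so n = 5; the polynomial solution is H_5(x).
With y = sum_k a_k x^k, matching x^k gives (k+2)(k+1) a_{k+2} = 2(k - n) a_k = 2(k - 5) a_k. The right side vanishes at k = 5, so the series with the parity of 5 terminates at degree 5.
Standard normalization: leading coefficient of H_n is 2^n, so a_5 = 2^5 = 32. Work downward with a_k = (k+1)(k+2) a_{k+2} / (2(k - n)):
  a_3 = (4)(5)(32) / (2(3 - 5)) = 640/(-4) = -160
  a_1 = (2)(3)(-160) / (2(1 - 5)) = -960/(-8) = 120
Hence H_5(x) = 32 x^5 - 160 x^3 + 120 x.

H_5(x); series = 32 x^5 - 160 x^3 + 120 x
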